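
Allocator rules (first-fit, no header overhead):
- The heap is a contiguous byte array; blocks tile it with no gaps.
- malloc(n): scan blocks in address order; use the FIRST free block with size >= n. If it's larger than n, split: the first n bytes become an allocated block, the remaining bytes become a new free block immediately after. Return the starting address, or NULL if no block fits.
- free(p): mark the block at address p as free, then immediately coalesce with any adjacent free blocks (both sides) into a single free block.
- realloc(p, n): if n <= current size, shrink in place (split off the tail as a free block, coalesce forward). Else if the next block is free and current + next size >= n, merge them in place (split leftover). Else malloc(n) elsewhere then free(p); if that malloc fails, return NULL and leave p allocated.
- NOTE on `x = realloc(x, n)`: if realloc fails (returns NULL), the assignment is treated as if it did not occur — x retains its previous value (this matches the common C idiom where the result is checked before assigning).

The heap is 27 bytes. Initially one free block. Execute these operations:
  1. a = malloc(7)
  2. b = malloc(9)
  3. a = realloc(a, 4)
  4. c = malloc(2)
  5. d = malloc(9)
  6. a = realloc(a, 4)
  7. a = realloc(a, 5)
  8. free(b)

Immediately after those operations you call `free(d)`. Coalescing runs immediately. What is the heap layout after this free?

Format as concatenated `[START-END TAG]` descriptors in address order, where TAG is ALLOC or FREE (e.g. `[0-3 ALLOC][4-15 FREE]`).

Answer: [0-3 ALLOC][4-5 ALLOC][6-26 FREE]

Derivation:
Op 1: a = malloc(7) -> a = 0; heap: [0-6 ALLOC][7-26 FREE]
Op 2: b = malloc(9) -> b = 7; heap: [0-6 ALLOC][7-15 ALLOC][16-26 FREE]
Op 3: a = realloc(a, 4) -> a = 0; heap: [0-3 ALLOC][4-6 FREE][7-15 ALLOC][16-26 FREE]
Op 4: c = malloc(2) -> c = 4; heap: [0-3 ALLOC][4-5 ALLOC][6-6 FREE][7-15 ALLOC][16-26 FREE]
Op 5: d = malloc(9) -> d = 16; heap: [0-3 ALLOC][4-5 ALLOC][6-6 FREE][7-15 ALLOC][16-24 ALLOC][25-26 FREE]
Op 6: a = realloc(a, 4) -> a = 0; heap: [0-3 ALLOC][4-5 ALLOC][6-6 FREE][7-15 ALLOC][16-24 ALLOC][25-26 FREE]
Op 7: a = realloc(a, 5) -> NULL (a unchanged); heap: [0-3 ALLOC][4-5 ALLOC][6-6 FREE][7-15 ALLOC][16-24 ALLOC][25-26 FREE]
Op 8: free(b) -> (freed b); heap: [0-3 ALLOC][4-5 ALLOC][6-15 FREE][16-24 ALLOC][25-26 FREE]
free(d): d = 16 -> block [16-24 ALLOC]; mark free, coalesce with adjacent free neighbors -> [0-3 ALLOC][4-5 ALLOC][6-26 FREE]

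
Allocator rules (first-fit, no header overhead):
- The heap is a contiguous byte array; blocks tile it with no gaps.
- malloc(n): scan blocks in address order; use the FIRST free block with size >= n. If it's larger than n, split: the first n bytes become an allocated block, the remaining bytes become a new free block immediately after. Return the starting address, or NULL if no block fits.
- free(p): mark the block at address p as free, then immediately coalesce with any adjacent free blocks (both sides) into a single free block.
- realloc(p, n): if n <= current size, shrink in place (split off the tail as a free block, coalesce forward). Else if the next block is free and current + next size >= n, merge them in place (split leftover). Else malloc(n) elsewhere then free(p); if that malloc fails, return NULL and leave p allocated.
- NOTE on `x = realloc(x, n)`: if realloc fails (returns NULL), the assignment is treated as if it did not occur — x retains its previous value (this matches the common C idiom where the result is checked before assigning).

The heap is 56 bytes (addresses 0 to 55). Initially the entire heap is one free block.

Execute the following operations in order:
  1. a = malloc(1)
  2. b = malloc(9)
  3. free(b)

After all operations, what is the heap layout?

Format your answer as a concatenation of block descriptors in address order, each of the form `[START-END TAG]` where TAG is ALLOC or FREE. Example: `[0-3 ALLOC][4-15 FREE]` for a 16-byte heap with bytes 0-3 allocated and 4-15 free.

Answer: [0-0 ALLOC][1-55 FREE]

Derivation:
Op 1: a = malloc(1) -> a = 0; heap: [0-0 ALLOC][1-55 FREE]
Op 2: b = malloc(9) -> b = 1; heap: [0-0 ALLOC][1-9 ALLOC][10-55 FREE]
Op 3: free(b) -> (freed b); heap: [0-0 ALLOC][1-55 FREE]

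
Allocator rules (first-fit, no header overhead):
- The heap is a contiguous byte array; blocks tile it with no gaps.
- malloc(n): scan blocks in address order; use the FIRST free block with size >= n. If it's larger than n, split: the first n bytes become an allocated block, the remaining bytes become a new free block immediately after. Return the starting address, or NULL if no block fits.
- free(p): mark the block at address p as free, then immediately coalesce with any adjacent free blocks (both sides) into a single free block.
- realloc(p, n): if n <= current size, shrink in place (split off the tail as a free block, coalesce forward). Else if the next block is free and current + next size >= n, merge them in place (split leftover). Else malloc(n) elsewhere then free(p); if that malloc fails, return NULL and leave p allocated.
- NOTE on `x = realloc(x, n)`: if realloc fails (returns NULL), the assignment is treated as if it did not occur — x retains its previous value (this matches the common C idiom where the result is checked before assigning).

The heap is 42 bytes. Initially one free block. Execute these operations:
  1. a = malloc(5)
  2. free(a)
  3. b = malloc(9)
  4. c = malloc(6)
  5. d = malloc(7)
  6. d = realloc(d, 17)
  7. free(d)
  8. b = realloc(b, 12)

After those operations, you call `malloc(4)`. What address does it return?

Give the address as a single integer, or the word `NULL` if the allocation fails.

Op 1: a = malloc(5) -> a = 0; heap: [0-4 ALLOC][5-41 FREE]
Op 2: free(a) -> (freed a); heap: [0-41 FREE]
Op 3: b = malloc(9) -> b = 0; heap: [0-8 ALLOC][9-41 FREE]
Op 4: c = malloc(6) -> c = 9; heap: [0-8 ALLOC][9-14 ALLOC][15-41 FREE]
Op 5: d = malloc(7) -> d = 15; heap: [0-8 ALLOC][9-14 ALLOC][15-21 ALLOC][22-41 FREE]
Op 6: d = realloc(d, 17) -> d = 15; heap: [0-8 ALLOC][9-14 ALLOC][15-31 ALLOC][32-41 FREE]
Op 7: free(d) -> (freed d); heap: [0-8 ALLOC][9-14 ALLOC][15-41 FREE]
Op 8: b = realloc(b, 12) -> b = 15; heap: [0-8 FREE][9-14 ALLOC][15-26 ALLOC][27-41 FREE]
malloc(4): first-fit scan over [0-8 FREE][9-14 ALLOC][15-26 ALLOC][27-41 FREE] -> 0

Answer: 0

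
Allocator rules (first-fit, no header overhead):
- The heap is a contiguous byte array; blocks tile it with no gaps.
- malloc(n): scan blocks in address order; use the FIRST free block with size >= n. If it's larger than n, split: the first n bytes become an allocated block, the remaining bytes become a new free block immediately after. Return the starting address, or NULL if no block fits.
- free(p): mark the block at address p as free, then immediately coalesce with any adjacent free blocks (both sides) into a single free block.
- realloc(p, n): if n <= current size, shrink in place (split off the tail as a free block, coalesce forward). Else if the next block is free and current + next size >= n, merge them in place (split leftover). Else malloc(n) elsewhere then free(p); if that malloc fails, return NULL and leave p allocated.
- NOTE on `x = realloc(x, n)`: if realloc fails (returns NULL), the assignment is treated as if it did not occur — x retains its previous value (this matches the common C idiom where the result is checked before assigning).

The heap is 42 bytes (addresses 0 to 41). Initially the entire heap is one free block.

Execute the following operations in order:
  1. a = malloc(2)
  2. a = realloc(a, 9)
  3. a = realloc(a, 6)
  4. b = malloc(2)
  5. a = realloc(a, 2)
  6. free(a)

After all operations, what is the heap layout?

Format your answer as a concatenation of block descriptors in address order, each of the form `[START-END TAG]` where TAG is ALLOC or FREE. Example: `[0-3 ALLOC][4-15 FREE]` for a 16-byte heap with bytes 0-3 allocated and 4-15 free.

Answer: [0-5 FREE][6-7 ALLOC][8-41 FREE]

Derivation:
Op 1: a = malloc(2) -> a = 0; heap: [0-1 ALLOC][2-41 FREE]
Op 2: a = realloc(a, 9) -> a = 0; heap: [0-8 ALLOC][9-41 FREE]
Op 3: a = realloc(a, 6) -> a = 0; heap: [0-5 ALLOC][6-41 FREE]
Op 4: b = malloc(2) -> b = 6; heap: [0-5 ALLOC][6-7 ALLOC][8-41 FREE]
Op 5: a = realloc(a, 2) -> a = 0; heap: [0-1 ALLOC][2-5 FREE][6-7 ALLOC][8-41 FREE]
Op 6: free(a) -> (freed a); heap: [0-5 FREE][6-7 ALLOC][8-41 FREE]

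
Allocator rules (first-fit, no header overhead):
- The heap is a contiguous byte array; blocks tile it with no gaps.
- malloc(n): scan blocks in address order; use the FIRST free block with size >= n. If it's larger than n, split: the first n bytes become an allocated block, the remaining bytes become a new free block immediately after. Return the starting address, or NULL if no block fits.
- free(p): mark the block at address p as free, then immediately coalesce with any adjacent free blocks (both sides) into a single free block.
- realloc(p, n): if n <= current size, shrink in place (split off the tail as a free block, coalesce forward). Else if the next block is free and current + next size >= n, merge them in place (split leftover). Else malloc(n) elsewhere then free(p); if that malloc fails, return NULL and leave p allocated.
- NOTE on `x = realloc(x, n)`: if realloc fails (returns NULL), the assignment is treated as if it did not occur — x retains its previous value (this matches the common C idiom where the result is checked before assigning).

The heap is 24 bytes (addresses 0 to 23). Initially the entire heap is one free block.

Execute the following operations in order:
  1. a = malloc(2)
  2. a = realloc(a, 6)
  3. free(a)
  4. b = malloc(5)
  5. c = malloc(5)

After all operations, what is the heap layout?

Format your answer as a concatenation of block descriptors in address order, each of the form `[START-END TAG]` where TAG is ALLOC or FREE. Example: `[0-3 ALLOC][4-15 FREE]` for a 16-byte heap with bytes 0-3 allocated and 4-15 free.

Op 1: a = malloc(2) -> a = 0; heap: [0-1 ALLOC][2-23 FREE]
Op 2: a = realloc(a, 6) -> a = 0; heap: [0-5 ALLOC][6-23 FREE]
Op 3: free(a) -> (freed a); heap: [0-23 FREE]
Op 4: b = malloc(5) -> b = 0; heap: [0-4 ALLOC][5-23 FREE]
Op 5: c = malloc(5) -> c = 5; heap: [0-4 ALLOC][5-9 ALLOC][10-23 FREE]

Answer: [0-4 ALLOC][5-9 ALLOC][10-23 FREE]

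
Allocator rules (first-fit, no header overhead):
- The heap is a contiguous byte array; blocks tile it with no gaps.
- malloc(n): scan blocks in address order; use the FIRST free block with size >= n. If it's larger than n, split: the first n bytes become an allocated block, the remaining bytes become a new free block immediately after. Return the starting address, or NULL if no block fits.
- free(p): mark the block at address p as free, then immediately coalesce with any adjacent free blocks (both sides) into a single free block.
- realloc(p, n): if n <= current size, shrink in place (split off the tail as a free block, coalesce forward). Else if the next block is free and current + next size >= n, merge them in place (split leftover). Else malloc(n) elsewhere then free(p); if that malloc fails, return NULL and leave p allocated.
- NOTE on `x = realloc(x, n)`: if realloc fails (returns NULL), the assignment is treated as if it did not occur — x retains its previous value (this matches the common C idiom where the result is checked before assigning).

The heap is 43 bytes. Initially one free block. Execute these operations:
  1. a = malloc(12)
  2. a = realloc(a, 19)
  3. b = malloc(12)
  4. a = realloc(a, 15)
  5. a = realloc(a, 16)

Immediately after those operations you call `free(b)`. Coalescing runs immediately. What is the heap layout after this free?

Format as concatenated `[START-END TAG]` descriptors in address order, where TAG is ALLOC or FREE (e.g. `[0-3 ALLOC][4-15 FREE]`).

Answer: [0-15 ALLOC][16-42 FREE]

Derivation:
Op 1: a = malloc(12) -> a = 0; heap: [0-11 ALLOC][12-42 FREE]
Op 2: a = realloc(a, 19) -> a = 0; heap: [0-18 ALLOC][19-42 FREE]
Op 3: b = malloc(12) -> b = 19; heap: [0-18 ALLOC][19-30 ALLOC][31-42 FREE]
Op 4: a = realloc(a, 15) -> a = 0; heap: [0-14 ALLOC][15-18 FREE][19-30 ALLOC][31-42 FREE]
Op 5: a = realloc(a, 16) -> a = 0; heap: [0-15 ALLOC][16-18 FREE][19-30 ALLOC][31-42 FREE]
free(b): b = 19 -> block [19-30 ALLOC]; mark free, coalesce with adjacent free neighbors -> [0-15 ALLOC][16-42 FREE]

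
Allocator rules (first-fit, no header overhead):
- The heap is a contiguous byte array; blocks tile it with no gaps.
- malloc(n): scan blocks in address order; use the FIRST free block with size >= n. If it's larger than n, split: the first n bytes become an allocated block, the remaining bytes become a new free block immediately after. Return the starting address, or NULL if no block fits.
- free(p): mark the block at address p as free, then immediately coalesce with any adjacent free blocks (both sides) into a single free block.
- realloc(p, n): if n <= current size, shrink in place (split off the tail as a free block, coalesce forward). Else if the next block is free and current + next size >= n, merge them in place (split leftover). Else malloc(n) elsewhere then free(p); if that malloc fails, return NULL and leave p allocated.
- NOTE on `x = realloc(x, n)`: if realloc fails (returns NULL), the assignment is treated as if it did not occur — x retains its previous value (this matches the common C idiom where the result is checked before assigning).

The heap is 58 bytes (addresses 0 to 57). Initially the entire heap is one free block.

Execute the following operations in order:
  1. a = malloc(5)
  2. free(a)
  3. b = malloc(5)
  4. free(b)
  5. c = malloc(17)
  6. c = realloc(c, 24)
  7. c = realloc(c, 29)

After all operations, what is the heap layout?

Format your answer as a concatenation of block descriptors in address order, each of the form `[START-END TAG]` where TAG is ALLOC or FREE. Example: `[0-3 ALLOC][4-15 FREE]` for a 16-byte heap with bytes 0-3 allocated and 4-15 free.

Answer: [0-28 ALLOC][29-57 FREE]

Derivation:
Op 1: a = malloc(5) -> a = 0; heap: [0-4 ALLOC][5-57 FREE]
Op 2: free(a) -> (freed a); heap: [0-57 FREE]
Op 3: b = malloc(5) -> b = 0; heap: [0-4 ALLOC][5-57 FREE]
Op 4: free(b) -> (freed b); heap: [0-57 FREE]
Op 5: c = malloc(17) -> c = 0; heap: [0-16 ALLOC][17-57 FREE]
Op 6: c = realloc(c, 24) -> c = 0; heap: [0-23 ALLOC][24-57 FREE]
Op 7: c = realloc(c, 29) -> c = 0; heap: [0-28 ALLOC][29-57 FREE]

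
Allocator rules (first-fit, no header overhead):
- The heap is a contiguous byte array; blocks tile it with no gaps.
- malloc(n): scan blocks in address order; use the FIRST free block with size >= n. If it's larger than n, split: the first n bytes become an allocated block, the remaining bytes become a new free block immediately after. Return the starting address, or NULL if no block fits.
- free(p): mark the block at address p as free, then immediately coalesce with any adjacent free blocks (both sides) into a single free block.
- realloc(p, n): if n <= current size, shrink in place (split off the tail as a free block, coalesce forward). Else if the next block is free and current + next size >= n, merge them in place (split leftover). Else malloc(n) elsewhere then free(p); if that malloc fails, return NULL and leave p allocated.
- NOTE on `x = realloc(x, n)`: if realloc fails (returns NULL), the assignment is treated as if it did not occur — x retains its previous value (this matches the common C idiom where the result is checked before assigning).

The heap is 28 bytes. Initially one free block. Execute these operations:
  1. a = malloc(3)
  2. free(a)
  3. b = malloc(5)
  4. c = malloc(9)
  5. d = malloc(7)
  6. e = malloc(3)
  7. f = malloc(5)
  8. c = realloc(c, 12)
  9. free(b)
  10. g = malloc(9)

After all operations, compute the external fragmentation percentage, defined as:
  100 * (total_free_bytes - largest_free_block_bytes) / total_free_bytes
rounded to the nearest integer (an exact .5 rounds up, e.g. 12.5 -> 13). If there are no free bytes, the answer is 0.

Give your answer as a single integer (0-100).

Answer: 44

Derivation:
Op 1: a = malloc(3) -> a = 0; heap: [0-2 ALLOC][3-27 FREE]
Op 2: free(a) -> (freed a); heap: [0-27 FREE]
Op 3: b = malloc(5) -> b = 0; heap: [0-4 ALLOC][5-27 FREE]
Op 4: c = malloc(9) -> c = 5; heap: [0-4 ALLOC][5-13 ALLOC][14-27 FREE]
Op 5: d = malloc(7) -> d = 14; heap: [0-4 ALLOC][5-13 ALLOC][14-20 ALLOC][21-27 FREE]
Op 6: e = malloc(3) -> e = 21; heap: [0-4 ALLOC][5-13 ALLOC][14-20 ALLOC][21-23 ALLOC][24-27 FREE]
Op 7: f = malloc(5) -> f = NULL; heap: [0-4 ALLOC][5-13 ALLOC][14-20 ALLOC][21-23 ALLOC][24-27 FREE]
Op 8: c = realloc(c, 12) -> NULL (c unchanged); heap: [0-4 ALLOC][5-13 ALLOC][14-20 ALLOC][21-23 ALLOC][24-27 FREE]
Op 9: free(b) -> (freed b); heap: [0-4 FREE][5-13 ALLOC][14-20 ALLOC][21-23 ALLOC][24-27 FREE]
Op 10: g = malloc(9) -> g = NULL; heap: [0-4 FREE][5-13 ALLOC][14-20 ALLOC][21-23 ALLOC][24-27 FREE]
Free blocks: [5 4] total_free=9 largest=5 -> 100*(9-5)/9 = 400/9 ≈ 44.444 -> rounds to 44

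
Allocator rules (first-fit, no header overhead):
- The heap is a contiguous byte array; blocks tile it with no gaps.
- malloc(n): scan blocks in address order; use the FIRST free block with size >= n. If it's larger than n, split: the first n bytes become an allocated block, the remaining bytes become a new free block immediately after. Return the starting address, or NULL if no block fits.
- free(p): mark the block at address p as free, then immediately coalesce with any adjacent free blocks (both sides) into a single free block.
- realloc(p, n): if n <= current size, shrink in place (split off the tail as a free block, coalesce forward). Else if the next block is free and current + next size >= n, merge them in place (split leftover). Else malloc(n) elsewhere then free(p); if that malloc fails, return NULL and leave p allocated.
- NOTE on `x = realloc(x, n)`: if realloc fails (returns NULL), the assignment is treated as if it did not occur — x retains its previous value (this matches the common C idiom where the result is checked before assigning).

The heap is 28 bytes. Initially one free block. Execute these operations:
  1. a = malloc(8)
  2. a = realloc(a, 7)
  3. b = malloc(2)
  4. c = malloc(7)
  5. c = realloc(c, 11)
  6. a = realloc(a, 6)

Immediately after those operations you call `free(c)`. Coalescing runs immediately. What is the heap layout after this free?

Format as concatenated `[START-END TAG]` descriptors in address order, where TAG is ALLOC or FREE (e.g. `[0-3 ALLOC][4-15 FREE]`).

Answer: [0-5 ALLOC][6-6 FREE][7-8 ALLOC][9-27 FREE]

Derivation:
Op 1: a = malloc(8) -> a = 0; heap: [0-7 ALLOC][8-27 FREE]
Op 2: a = realloc(a, 7) -> a = 0; heap: [0-6 ALLOC][7-27 FREE]
Op 3: b = malloc(2) -> b = 7; heap: [0-6 ALLOC][7-8 ALLOC][9-27 FREE]
Op 4: c = malloc(7) -> c = 9; heap: [0-6 ALLOC][7-8 ALLOC][9-15 ALLOC][16-27 FREE]
Op 5: c = realloc(c, 11) -> c = 9; heap: [0-6 ALLOC][7-8 ALLOC][9-19 ALLOC][20-27 FREE]
Op 6: a = realloc(a, 6) -> a = 0; heap: [0-5 ALLOC][6-6 FREE][7-8 ALLOC][9-19 ALLOC][20-27 FREE]
free(c): c = 9 -> block [9-19 ALLOC]; mark free, coalesce with adjacent free neighbors -> [0-5 ALLOC][6-6 FREE][7-8 ALLOC][9-27 FREE]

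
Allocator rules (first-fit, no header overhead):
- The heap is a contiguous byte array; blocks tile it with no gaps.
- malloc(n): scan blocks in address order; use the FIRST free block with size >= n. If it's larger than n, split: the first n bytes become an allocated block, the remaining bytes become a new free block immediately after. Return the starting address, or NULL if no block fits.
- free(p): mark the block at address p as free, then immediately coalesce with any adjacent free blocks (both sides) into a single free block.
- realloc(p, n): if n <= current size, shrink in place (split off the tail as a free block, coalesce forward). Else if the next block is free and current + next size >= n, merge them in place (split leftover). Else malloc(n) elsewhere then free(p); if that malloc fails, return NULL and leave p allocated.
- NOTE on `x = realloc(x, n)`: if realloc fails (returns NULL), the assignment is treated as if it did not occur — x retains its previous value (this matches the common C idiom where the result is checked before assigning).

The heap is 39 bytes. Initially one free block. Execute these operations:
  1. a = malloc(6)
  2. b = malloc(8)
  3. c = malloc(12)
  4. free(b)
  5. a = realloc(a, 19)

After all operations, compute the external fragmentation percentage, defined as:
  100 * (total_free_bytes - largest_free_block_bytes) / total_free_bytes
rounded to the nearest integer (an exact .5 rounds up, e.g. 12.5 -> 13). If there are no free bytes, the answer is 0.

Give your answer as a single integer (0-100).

Answer: 38

Derivation:
Op 1: a = malloc(6) -> a = 0; heap: [0-5 ALLOC][6-38 FREE]
Op 2: b = malloc(8) -> b = 6; heap: [0-5 ALLOC][6-13 ALLOC][14-38 FREE]
Op 3: c = malloc(12) -> c = 14; heap: [0-5 ALLOC][6-13 ALLOC][14-25 ALLOC][26-38 FREE]
Op 4: free(b) -> (freed b); heap: [0-5 ALLOC][6-13 FREE][14-25 ALLOC][26-38 FREE]
Op 5: a = realloc(a, 19) -> NULL (a unchanged); heap: [0-5 ALLOC][6-13 FREE][14-25 ALLOC][26-38 FREE]
Free blocks: [8 13] total_free=21 largest=13 -> 100*(21-13)/21 = 800/21 ≈ 38.095 -> rounds to 38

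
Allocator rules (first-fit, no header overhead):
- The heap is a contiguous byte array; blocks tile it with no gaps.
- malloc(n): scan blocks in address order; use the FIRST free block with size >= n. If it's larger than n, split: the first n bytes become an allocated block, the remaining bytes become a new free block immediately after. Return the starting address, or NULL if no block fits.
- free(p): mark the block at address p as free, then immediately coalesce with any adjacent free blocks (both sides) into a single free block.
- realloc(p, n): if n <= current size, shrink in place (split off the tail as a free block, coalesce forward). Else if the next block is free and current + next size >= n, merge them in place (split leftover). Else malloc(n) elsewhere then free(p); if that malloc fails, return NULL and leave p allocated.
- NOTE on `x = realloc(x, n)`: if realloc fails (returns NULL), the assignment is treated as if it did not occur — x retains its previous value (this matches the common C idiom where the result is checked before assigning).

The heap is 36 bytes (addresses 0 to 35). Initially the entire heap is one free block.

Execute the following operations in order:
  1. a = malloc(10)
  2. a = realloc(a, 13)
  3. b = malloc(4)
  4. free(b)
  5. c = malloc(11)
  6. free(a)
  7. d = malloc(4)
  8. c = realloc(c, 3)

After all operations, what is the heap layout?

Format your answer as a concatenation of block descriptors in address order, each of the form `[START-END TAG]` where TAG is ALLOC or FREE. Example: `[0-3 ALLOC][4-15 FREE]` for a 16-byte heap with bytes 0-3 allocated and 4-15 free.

Op 1: a = malloc(10) -> a = 0; heap: [0-9 ALLOC][10-35 FREE]
Op 2: a = realloc(a, 13) -> a = 0; heap: [0-12 ALLOC][13-35 FREE]
Op 3: b = malloc(4) -> b = 13; heap: [0-12 ALLOC][13-16 ALLOC][17-35 FREE]
Op 4: free(b) -> (freed b); heap: [0-12 ALLOC][13-35 FREE]
Op 5: c = malloc(11) -> c = 13; heap: [0-12 ALLOC][13-23 ALLOC][24-35 FREE]
Op 6: free(a) -> (freed a); heap: [0-12 FREE][13-23 ALLOC][24-35 FREE]
Op 7: d = malloc(4) -> d = 0; heap: [0-3 ALLOC][4-12 FREE][13-23 ALLOC][24-35 FREE]
Op 8: c = realloc(c, 3) -> c = 13; heap: [0-3 ALLOC][4-12 FREE][13-15 ALLOC][16-35 FREE]

Answer: [0-3 ALLOC][4-12 FREE][13-15 ALLOC][16-35 FREE]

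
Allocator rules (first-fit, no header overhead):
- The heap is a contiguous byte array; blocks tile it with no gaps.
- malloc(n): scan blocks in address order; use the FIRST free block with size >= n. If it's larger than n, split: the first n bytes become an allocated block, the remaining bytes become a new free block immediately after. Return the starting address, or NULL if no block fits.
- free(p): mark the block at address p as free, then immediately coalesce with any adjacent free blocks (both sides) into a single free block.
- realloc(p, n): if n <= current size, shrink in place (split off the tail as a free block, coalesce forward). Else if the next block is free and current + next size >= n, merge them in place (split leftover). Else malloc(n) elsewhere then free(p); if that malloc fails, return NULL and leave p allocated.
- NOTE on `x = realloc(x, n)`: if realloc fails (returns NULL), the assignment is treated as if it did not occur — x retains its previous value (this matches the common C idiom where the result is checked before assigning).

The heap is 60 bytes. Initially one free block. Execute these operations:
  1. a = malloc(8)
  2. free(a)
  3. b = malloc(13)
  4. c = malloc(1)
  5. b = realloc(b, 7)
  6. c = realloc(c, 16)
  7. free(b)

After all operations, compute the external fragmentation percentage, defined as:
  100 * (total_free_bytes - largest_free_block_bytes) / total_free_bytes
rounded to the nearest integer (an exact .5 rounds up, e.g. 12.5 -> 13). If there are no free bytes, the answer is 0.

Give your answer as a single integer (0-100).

Op 1: a = malloc(8) -> a = 0; heap: [0-7 ALLOC][8-59 FREE]
Op 2: free(a) -> (freed a); heap: [0-59 FREE]
Op 3: b = malloc(13) -> b = 0; heap: [0-12 ALLOC][13-59 FREE]
Op 4: c = malloc(1) -> c = 13; heap: [0-12 ALLOC][13-13 ALLOC][14-59 FREE]
Op 5: b = realloc(b, 7) -> b = 0; heap: [0-6 ALLOC][7-12 FREE][13-13 ALLOC][14-59 FREE]
Op 6: c = realloc(c, 16) -> c = 13; heap: [0-6 ALLOC][7-12 FREE][13-28 ALLOC][29-59 FREE]
Op 7: free(b) -> (freed b); heap: [0-12 FREE][13-28 ALLOC][29-59 FREE]
Free blocks: [13 31] total_free=44 largest=31 -> 100*(44-31)/44 = 1300/44 ≈ 29.545 -> rounds to 30

Answer: 30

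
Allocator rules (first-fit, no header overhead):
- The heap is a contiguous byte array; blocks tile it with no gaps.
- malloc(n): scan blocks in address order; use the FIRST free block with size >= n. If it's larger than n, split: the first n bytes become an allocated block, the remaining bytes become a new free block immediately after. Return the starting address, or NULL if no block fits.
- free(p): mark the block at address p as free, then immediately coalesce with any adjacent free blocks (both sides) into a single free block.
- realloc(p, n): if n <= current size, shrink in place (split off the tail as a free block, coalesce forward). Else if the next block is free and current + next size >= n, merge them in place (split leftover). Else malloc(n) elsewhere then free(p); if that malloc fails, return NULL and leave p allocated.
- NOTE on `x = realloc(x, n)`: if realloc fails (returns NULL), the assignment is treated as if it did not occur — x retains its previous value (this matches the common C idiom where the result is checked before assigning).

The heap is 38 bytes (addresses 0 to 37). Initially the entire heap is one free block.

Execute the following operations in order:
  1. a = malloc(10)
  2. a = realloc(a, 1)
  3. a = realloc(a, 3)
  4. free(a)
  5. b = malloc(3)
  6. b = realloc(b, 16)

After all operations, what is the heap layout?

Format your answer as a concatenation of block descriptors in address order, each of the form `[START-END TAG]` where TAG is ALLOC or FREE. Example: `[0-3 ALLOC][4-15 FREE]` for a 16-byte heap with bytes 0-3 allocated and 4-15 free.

Answer: [0-15 ALLOC][16-37 FREE]

Derivation:
Op 1: a = malloc(10) -> a = 0; heap: [0-9 ALLOC][10-37 FREE]
Op 2: a = realloc(a, 1) -> a = 0; heap: [0-0 ALLOC][1-37 FREE]
Op 3: a = realloc(a, 3) -> a = 0; heap: [0-2 ALLOC][3-37 FREE]
Op 4: free(a) -> (freed a); heap: [0-37 FREE]
Op 5: b = malloc(3) -> b = 0; heap: [0-2 ALLOC][3-37 FREE]
Op 6: b = realloc(b, 16) -> b = 0; heap: [0-15 ALLOC][16-37 FREE]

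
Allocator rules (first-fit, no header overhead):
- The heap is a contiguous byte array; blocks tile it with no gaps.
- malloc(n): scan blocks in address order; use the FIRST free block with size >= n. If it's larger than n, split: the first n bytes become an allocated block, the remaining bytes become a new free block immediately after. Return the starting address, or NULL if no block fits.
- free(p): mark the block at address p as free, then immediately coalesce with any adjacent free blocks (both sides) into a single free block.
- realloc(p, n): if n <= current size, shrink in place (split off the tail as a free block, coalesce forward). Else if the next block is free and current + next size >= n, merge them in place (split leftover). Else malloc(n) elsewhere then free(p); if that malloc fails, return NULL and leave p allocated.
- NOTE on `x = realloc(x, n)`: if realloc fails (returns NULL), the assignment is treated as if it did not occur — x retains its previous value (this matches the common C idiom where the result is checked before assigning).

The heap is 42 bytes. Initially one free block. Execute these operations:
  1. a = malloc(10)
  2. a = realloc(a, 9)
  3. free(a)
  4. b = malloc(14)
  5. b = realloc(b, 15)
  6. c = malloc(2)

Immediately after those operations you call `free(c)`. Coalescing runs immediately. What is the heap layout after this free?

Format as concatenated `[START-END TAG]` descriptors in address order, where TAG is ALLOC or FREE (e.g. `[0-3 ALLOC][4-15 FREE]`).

Op 1: a = malloc(10) -> a = 0; heap: [0-9 ALLOC][10-41 FREE]
Op 2: a = realloc(a, 9) -> a = 0; heap: [0-8 ALLOC][9-41 FREE]
Op 3: free(a) -> (freed a); heap: [0-41 FREE]
Op 4: b = malloc(14) -> b = 0; heap: [0-13 ALLOC][14-41 FREE]
Op 5: b = realloc(b, 15) -> b = 0; heap: [0-14 ALLOC][15-41 FREE]
Op 6: c = malloc(2) -> c = 15; heap: [0-14 ALLOC][15-16 ALLOC][17-41 FREE]
free(c): c = 15 -> block [15-16 ALLOC]; mark free, coalesce with adjacent free neighbors -> [0-14 ALLOC][15-41 FREE]

Answer: [0-14 ALLOC][15-41 FREE]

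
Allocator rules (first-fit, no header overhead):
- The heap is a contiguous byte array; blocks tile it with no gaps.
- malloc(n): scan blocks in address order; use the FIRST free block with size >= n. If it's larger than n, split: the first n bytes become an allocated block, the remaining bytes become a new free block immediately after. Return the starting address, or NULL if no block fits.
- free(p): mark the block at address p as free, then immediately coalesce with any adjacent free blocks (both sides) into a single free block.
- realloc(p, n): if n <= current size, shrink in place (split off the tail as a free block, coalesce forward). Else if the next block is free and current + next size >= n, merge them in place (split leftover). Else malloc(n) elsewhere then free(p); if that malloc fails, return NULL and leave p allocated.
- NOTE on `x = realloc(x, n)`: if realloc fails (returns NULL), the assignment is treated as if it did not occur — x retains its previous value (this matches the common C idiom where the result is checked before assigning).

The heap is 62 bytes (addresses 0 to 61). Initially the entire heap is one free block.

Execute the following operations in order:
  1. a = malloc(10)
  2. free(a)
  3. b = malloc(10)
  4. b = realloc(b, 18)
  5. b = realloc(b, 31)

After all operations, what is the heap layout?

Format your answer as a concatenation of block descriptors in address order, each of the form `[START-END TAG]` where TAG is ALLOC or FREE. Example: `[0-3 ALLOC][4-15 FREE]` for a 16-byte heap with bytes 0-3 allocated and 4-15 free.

Answer: [0-30 ALLOC][31-61 FREE]

Derivation:
Op 1: a = malloc(10) -> a = 0; heap: [0-9 ALLOC][10-61 FREE]
Op 2: free(a) -> (freed a); heap: [0-61 FREE]
Op 3: b = malloc(10) -> b = 0; heap: [0-9 ALLOC][10-61 FREE]
Op 4: b = realloc(b, 18) -> b = 0; heap: [0-17 ALLOC][18-61 FREE]
Op 5: b = realloc(b, 31) -> b = 0; heap: [0-30 ALLOC][31-61 FREE]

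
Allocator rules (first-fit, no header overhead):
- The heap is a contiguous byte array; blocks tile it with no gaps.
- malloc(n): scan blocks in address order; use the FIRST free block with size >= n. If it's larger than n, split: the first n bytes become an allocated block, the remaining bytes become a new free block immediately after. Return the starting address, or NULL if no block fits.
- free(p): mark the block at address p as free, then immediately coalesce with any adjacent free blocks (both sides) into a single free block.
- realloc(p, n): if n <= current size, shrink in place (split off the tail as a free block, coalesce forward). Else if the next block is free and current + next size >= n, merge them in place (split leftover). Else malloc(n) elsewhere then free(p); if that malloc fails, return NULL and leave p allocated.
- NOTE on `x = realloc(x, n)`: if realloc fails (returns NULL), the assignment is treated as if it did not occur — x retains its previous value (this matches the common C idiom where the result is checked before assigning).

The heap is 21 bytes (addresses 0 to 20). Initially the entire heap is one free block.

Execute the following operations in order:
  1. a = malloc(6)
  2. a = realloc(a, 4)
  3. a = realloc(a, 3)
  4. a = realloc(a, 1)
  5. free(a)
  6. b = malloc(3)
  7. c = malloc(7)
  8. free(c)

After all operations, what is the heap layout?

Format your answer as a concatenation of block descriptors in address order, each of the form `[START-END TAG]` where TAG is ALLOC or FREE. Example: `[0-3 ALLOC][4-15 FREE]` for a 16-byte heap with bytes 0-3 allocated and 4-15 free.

Op 1: a = malloc(6) -> a = 0; heap: [0-5 ALLOC][6-20 FREE]
Op 2: a = realloc(a, 4) -> a = 0; heap: [0-3 ALLOC][4-20 FREE]
Op 3: a = realloc(a, 3) -> a = 0; heap: [0-2 ALLOC][3-20 FREE]
Op 4: a = realloc(a, 1) -> a = 0; heap: [0-0 ALLOC][1-20 FREE]
Op 5: free(a) -> (freed a); heap: [0-20 FREE]
Op 6: b = malloc(3) -> b = 0; heap: [0-2 ALLOC][3-20 FREE]
Op 7: c = malloc(7) -> c = 3; heap: [0-2 ALLOC][3-9 ALLOC][10-20 FREE]
Op 8: free(c) -> (freed c); heap: [0-2 ALLOC][3-20 FREE]

Answer: [0-2 ALLOC][3-20 FREE]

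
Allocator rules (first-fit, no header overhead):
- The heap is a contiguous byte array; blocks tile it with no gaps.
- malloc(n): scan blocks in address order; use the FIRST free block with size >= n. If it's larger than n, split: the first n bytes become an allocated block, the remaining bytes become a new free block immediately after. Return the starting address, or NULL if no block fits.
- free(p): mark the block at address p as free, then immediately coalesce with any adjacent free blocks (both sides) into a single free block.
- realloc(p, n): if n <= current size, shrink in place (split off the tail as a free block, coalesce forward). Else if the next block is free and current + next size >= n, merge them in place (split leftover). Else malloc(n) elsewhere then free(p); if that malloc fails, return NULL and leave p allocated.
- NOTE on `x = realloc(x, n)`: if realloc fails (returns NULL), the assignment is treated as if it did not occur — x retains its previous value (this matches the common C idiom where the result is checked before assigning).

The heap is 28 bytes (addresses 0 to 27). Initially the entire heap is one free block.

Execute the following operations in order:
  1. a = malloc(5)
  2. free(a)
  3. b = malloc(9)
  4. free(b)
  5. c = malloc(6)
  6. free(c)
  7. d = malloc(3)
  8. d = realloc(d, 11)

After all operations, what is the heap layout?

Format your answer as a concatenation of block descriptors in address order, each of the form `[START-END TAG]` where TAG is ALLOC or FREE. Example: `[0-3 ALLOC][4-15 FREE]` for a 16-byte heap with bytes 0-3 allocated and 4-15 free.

Answer: [0-10 ALLOC][11-27 FREE]

Derivation:
Op 1: a = malloc(5) -> a = 0; heap: [0-4 ALLOC][5-27 FREE]
Op 2: free(a) -> (freed a); heap: [0-27 FREE]
Op 3: b = malloc(9) -> b = 0; heap: [0-8 ALLOC][9-27 FREE]
Op 4: free(b) -> (freed b); heap: [0-27 FREE]
Op 5: c = malloc(6) -> c = 0; heap: [0-5 ALLOC][6-27 FREE]
Op 6: free(c) -> (freed c); heap: [0-27 FREE]
Op 7: d = malloc(3) -> d = 0; heap: [0-2 ALLOC][3-27 FREE]
Op 8: d = realloc(d, 11) -> d = 0; heap: [0-10 ALLOC][11-27 FREE]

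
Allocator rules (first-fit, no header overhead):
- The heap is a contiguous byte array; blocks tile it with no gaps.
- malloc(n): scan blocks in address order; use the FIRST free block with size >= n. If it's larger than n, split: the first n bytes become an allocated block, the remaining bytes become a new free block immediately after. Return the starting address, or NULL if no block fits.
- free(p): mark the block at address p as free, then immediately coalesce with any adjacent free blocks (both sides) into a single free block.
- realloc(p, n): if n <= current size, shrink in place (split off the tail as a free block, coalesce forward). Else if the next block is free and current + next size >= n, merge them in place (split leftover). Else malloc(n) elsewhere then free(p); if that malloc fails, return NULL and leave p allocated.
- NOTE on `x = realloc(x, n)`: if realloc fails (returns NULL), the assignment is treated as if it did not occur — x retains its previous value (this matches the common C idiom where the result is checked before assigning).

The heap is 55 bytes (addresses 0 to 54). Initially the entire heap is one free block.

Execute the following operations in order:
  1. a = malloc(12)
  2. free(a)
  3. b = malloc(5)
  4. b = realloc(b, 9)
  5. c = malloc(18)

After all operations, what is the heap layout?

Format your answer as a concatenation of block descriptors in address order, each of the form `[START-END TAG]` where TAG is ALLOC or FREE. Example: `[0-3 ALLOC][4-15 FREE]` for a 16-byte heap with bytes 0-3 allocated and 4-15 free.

Op 1: a = malloc(12) -> a = 0; heap: [0-11 ALLOC][12-54 FREE]
Op 2: free(a) -> (freed a); heap: [0-54 FREE]
Op 3: b = malloc(5) -> b = 0; heap: [0-4 ALLOC][5-54 FREE]
Op 4: b = realloc(b, 9) -> b = 0; heap: [0-8 ALLOC][9-54 FREE]
Op 5: c = malloc(18) -> c = 9; heap: [0-8 ALLOC][9-26 ALLOC][27-54 FREE]

Answer: [0-8 ALLOC][9-26 ALLOC][27-54 FREE]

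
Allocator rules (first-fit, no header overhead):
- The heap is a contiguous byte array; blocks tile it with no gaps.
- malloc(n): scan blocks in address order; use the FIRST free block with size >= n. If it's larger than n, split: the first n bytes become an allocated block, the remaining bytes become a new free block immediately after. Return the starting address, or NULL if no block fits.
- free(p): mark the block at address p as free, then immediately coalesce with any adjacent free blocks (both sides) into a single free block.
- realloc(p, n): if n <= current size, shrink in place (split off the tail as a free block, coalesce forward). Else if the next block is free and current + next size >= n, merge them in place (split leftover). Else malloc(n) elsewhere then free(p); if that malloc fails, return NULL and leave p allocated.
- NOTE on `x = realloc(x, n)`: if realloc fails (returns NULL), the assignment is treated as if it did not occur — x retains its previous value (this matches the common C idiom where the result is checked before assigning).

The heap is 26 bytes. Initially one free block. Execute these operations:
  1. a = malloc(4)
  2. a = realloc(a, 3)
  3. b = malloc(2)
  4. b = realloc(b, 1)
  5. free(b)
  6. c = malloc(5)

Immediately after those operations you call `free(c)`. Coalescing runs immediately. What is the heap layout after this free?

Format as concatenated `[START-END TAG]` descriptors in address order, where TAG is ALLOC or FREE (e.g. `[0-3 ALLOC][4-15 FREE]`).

Op 1: a = malloc(4) -> a = 0; heap: [0-3 ALLOC][4-25 FREE]
Op 2: a = realloc(a, 3) -> a = 0; heap: [0-2 ALLOC][3-25 FREE]
Op 3: b = malloc(2) -> b = 3; heap: [0-2 ALLOC][3-4 ALLOC][5-25 FREE]
Op 4: b = realloc(b, 1) -> b = 3; heap: [0-2 ALLOC][3-3 ALLOC][4-25 FREE]
Op 5: free(b) -> (freed b); heap: [0-2 ALLOC][3-25 FREE]
Op 6: c = malloc(5) -> c = 3; heap: [0-2 ALLOC][3-7 ALLOC][8-25 FREE]
free(c): c = 3 -> block [3-7 ALLOC]; mark free, coalesce with adjacent free neighbors -> [0-2 ALLOC][3-25 FREE]

Answer: [0-2 ALLOC][3-25 FREE]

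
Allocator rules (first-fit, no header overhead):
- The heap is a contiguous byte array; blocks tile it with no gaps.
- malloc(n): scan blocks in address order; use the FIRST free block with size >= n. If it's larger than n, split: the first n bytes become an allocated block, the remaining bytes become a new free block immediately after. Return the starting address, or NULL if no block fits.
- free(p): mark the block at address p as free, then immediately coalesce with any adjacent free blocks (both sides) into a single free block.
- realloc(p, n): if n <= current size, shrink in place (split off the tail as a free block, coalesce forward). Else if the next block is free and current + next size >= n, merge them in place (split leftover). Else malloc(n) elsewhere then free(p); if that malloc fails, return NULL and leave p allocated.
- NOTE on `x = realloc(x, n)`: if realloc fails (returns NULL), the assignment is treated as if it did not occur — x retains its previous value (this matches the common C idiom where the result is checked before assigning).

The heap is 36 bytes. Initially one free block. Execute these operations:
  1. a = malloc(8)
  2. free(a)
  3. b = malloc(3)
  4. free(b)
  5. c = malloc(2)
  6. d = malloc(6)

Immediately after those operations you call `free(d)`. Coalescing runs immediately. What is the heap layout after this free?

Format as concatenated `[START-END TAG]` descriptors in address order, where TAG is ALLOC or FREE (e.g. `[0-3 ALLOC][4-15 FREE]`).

Answer: [0-1 ALLOC][2-35 FREE]

Derivation:
Op 1: a = malloc(8) -> a = 0; heap: [0-7 ALLOC][8-35 FREE]
Op 2: free(a) -> (freed a); heap: [0-35 FREE]
Op 3: b = malloc(3) -> b = 0; heap: [0-2 ALLOC][3-35 FREE]
Op 4: free(b) -> (freed b); heap: [0-35 FREE]
Op 5: c = malloc(2) -> c = 0; heap: [0-1 ALLOC][2-35 FREE]
Op 6: d = malloc(6) -> d = 2; heap: [0-1 ALLOC][2-7 ALLOC][8-35 FREE]
free(d): d = 2 -> block [2-7 ALLOC]; mark free, coalesce with adjacent free neighbors -> [0-1 ALLOC][2-35 FREE]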